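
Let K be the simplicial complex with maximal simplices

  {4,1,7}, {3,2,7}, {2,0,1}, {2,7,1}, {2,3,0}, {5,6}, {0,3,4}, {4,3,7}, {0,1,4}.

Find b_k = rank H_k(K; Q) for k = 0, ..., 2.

We work with the vertex ordering 0 < 1 < 2 < 3 < 4 < 5 < 6 < 7. The simplices of K, each written with vertices in increasing order, are:

  0-simplices (8): [0], [1], [2], [3], [4], [5], [6], [7]
  1-simplices (13): [0,1], [0,2], [0,3], [0,4], [1,2], [1,4], [1,7], [2,3], [2,7], [3,4], [3,7], [4,7], [5,6]
  2-simplices (8): [0,1,2], [0,1,4], [0,2,3], [0,3,4], [1,2,7], [1,4,7], [2,3,7], [3,4,7]

so the chain groups are C_0 ≅ Z^8, C_1 ≅ Z^13, C_2 ≅ Z^8.

∂_1: C_1 → C_0 maps an edge to its endpoints' difference, ∂[p,q] = q − p.
As a 8×13 matrix over Z this has rank 6, with invariant factors (1,1,1,1,1,1).

Boundary ∂_2: C_2 → C_1 maps a triangle to the signed sum of its edges. For instance
  ∂[1,4,7] = [4,7] − [1,7] + [1,4],
  ∂[0,1,2] = [1,2] − [0,2] + [0,1].
The resulting 13×8 matrix has rank 7, and its Smith normal form has invariant factors (1,1,1,1,1,1,1).

Computing H_k = (kernel of ∂_k) / (image of ∂_{k+1}):

  H_0: rank C_0 − rank ∂_1 = 8 − 6 = 2, and the invariant factors of ∂_1 are all 1, so H_0 = Z^2.
  H_1: rank ker ∂_1 − rank ∂_2 = (13 − 6) − 7 = 0, and the invariant factors of ∂_2 are all 1, so H_1 = 0.
  H_2: rank ker ∂_2 − rank ∂_3 = (8 − 7) − 0 = 1, and there is no ∂_3, so H_2 = Z.

Hence the Betti numbers are b_0 = 2, b_1 = 0, b_2 = 1.

b_0 = 2, b_1 = 0, b_2 = 1.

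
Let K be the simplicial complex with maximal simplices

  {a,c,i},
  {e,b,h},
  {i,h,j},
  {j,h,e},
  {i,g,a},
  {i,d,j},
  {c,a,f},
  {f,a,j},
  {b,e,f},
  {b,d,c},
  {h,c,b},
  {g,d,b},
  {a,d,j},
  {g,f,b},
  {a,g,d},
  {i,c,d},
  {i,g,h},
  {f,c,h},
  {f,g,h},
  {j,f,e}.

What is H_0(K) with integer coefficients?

Fix the vertex order a < b < c < d < e < f < g < h < i < j and write every simplex with vertices in increasing order. Then dim K = 2 and the simplices of K are:

  0-simplices (10): a, b, c, d, e, f, g, h, i, j
  1-simplices (30): ac, ad, af, ag, ai, aj, bc, bd, be, bf, bg, bh, cd, cf, ch, ci, dg, di, dj, ef, eh, ej, fg, fh, fj, gh, gi, hi, hj, ij
  2-simplices (20): acf, aci, adg, adj, afj, agi, bcd, bch, bdg, bef, beh, bfg, cdi, cfh, dij, efj, ehj, fgh, ghi, hij

giving chain groups C_0 ≅ Z^10, C_1 ≅ Z^30, C_2 ≅ Z^20.

Boundary ∂_1: C_1 → C_0 is given by ∂[p,q] = [q] − [p]. For instance
  ∂cd = d − c.
This gives a 10×30 integer matrix of rank 9; reducing to Smith normal form yields diagonal entries (1,1,1,1,1,1,1,1,1).

Boundary ∂_2: C_2 → C_1 acts by ∂[p,q,r] = [q,r] − [p,r] + [p,q]. For instance
  ∂beh = eh − bh + be,
  ∂bcd = cd − bd + bc.
As a 30×20 matrix over Z this has rank 20, with invariant factors (1,1,1,1,1,1,1,1,1,1,1,1,1,1,1,1,1,1,1,2).

Now H_k = ker ∂_k / im ∂_{k+1}, so:

  H_0: rank C_0 − rank ∂_1 = 10 − 9 = 1, and the invariant factors of ∂_1 are all 1, so H_0 ≅ Z.

H_0 = Z.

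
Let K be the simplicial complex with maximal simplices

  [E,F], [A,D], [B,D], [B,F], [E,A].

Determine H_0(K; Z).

H_0 = Z.

We work with the vertex ordering A < B < D < E < F. The simplices of K, each written with vertices in increasing order, are:

  0-simplices (5): A, B, D, E, F
  1-simplices (5): AD, AE, BD, BF, EF

so the chain groups are C_0 ≅ Z^5, C_1 ≅ Z^5.

The boundary map ∂_1: C_1 → C_0 maps an edge to its endpoints' difference, ∂[p,q] = q − p. For instance
  ∂BD = D − B.
As a 5×5 matrix over Z this has rank 4, with invariant factors (1,1,1,1).

Reading off H_k = ker ∂_k / im ∂_{k+1}:

  H_0: rank C_0 − rank ∂_1 = 5 − 4 = 1, and the invariant factors of ∂_1 are all 1, so H_0 ≅ Z.

(K is a triangulation of the circle S^1.)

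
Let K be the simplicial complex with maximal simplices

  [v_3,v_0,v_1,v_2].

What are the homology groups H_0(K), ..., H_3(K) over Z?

Order the vertices as v_0 < v_1 < v_2 < v_3. Listing each simplex with vertices in this order, K has dimension 3 with simplices:

  0-simplices (4): [v_0], [v_1], [v_2], [v_3]
  1-simplices (6): [v_0,v_1], [v_0,v_2], [v_0,v_3], [v_1,v_2], [v_1,v_3], [v_2,v_3]
  2-simplices (4): [v_0,v_1,v_2], [v_0,v_1,v_3], [v_0,v_2,v_3], [v_1,v_2,v_3]
  3-simplices (1): [v_0,v_1,v_2,v_3]

Hence C_0 ≅ Z^4, C_1 ≅ Z^6, C_2 ≅ Z^4, C_3 ≅ Z^1.

Boundary ∂_1: C_1 → C_0 is given by ∂[p,q] = [q] − [p].
The 4×6 boundary matrix has rank 3 and Smith normal form diag(1,1,1).

Boundary ∂_2: C_2 → C_1 sends each 2-simplex [p,q,r] to [q,r] − [p,r] + [p,q]. For instance
  ∂[v_0,v_2,v_3] = [v_2,v_3] − [v_0,v_3] + [v_0,v_2],
  ∂[v_1,v_2,v_3] = [v_2,v_3] − [v_1,v_3] + [v_1,v_2].
This gives a 6×4 integer matrix of rank 3; reducing to Smith normal form yields diagonal entries (1,1,1).

∂_3: C_3 → C_2 sends each 3-simplex σ to the alternating sum Σ_i (−1)^i (σ with its i-th vertex removed). For instance
  ∂[v_0,v_1,v_2,v_3] = [v_1,v_2,v_3] − [v_0,v_2,v_3] + [v_0,v_1,v_3] − [v_0,v_1,v_2].
This gives a 4×1 integer matrix of rank 1; reducing to Smith normal form yields diagonal entries (1).

From H_k ≅ ker(∂_k) / im(∂_{k+1}) we obtain:

  H_0: rank C_0 − rank ∂_1 = 4 − 3 = 1, and the invariant factors of ∂_1 are all 1, so H_0 ≅ Z.
  H_1: rank ker ∂_1 − rank ∂_2 = (6 − 3) − 3 = 0, and the invariant factors of ∂_2 are all 1, so H_1 ≅ 0.
  H_2: rank ker ∂_2 − rank ∂_3 = (4 − 3) − 1 = 0, and the invariant factors of ∂_3 are all 1, so H_2 ≅ 0.
  H_3: rank ker ∂_3 − rank ∂_4 = (1 − 1) − 0 = 0, and there is no ∂_4, so H_3 ≅ 0.

As a check, the Euler characteristic is 4 − 6 + 4 − 1 = 1, which agrees with 1 − 0 + 0 − 0 = 1.
(K is a triangulation of the 3-simplex.)

H_0 = Z,  H_1 = 0,  H_2 = 0,  H_3 = 0.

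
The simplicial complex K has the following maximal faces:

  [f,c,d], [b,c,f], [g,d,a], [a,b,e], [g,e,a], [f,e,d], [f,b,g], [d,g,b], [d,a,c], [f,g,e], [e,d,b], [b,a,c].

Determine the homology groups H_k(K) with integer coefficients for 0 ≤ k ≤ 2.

Fix the vertex order a < b < c < d < e < f < g and write every simplex with vertices in increasing order. Then dim K = 2 and the simplices of K are:

  0-simplices (7): a, b, c, d, e, f, g
  1-simplices (18): ab, ac, ad, ae, ag, bc, bd, be, bf, bg, cd, cf, de, df, dg, ef, eg, fg
  2-simplices (12): abc, abe, acd, adg, aeg, bcf, bde, bdg, bfg, cdf, def, efg

so the chain groups are C_0 ≅ Z^7, C_1 ≅ Z^18, C_2 ≅ Z^12.

Boundary ∂_1: C_1 → C_0 is given by ∂[p,q] = [q] − [p].
As a 7×18 matrix over Z this has rank 6, with invariant factors (1,1,1,1,1,1).

∂_2: C_2 → C_1 acts by ∂[p,q,r] = [q,r] − [p,r] + [p,q]. For instance
  ∂acd = cd − ad + ac,
  ∂bdg = dg − bg + bd.
This gives a 18×12 integer matrix of rank 12; reducing to Smith normal form yields diagonal entries (1,1,1,1,1,1,1,1,1,1,1,2).

From H_k ≅ ker(∂_k) / im(∂_{k+1}) we obtain:

  H_0: rank C_0 − rank ∂_1 = 7 − 6 = 1, and the invariant factors of ∂_1 are all 1, so H_0 = Z.
  H_1: rank ker ∂_1 − rank ∂_2 = (18 − 6) − 12 = 0, and ∂_2 has invariant factor 2 > 1, so H_1 = Z/2.
  H_2: rank ker ∂_2 − rank ∂_3 = (12 − 12) − 0 = 0, and there is no ∂_3, so H_2 = 0.

As a check, the Euler characteristic is 7 − 18 + 12 = 1, which agrees with 1 − 0 + 0 = 1.

H_0 = Z,  H_1 = Z/2,  H_2 = 0.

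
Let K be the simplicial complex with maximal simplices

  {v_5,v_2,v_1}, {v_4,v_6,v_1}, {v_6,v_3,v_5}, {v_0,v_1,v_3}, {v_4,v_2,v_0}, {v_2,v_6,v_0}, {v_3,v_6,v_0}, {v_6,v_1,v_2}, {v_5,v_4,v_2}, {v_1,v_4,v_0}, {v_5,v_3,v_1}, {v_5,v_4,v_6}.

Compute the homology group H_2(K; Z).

H_2 ≅ 0.

Take the total order v_0 < v_1 < v_2 < v_3 < v_4 < v_5 < v_6 on the vertex set. Then K (dimension 2) consists of the simplices:

  0-simplices (7): [v_0], [v_1], [v_2], [v_3], [v_4], [v_5], [v_6]
  1-simplices (18): (18 of them)
  2-simplices (12): (12 of them)

Hence C_0 ≅ Z^7, C_1 ≅ Z^18, C_2 ≅ Z^12.

The boundary map ∂_1: C_1 → C_0 sends each edge [p,q] (with p < q) to q − p. For instance
  ∂[v_2,v_5] = [v_5] − [v_2].
This gives a 7×18 integer matrix of rank 6; reducing to Smith normal form yields diagonal entries (1,1,1,1,1,1).

The boundary map ∂_2: C_2 → C_1 acts by ∂[p,q,r] = [q,r] − [p,r] + [p,q]. For instance
  ∂[v_0,v_2,v_4] = [v_2,v_4] − [v_0,v_4] + [v_0,v_2],
  ∂[v_1,v_2,v_6] = [v_2,v_6] − [v_1,v_6] + [v_1,v_2].
The 18×12 boundary matrix has rank 12 and Smith normal form diag(1,1,1,1,1,1,1,1,1,1,1,2).

Now H_k = ker ∂_k / im ∂_{k+1}, so:

  H_2: rank ker ∂_2 − rank ∂_3 = (12 − 12) − 0 = 0, and there is no ∂_3, so H_2 ≅ 0.

(K is a triangulation of the real projective plane RP^2.)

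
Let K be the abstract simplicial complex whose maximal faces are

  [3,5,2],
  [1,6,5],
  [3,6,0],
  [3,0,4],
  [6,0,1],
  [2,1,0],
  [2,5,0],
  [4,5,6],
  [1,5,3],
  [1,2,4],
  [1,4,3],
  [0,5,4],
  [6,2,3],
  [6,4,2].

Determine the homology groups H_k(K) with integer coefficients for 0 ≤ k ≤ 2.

H_0 = Z,  H_1 = Z^2,  H_2 = Z.

K has 7 vertices, 21 edges, 14 triangles.
rank ∂_0 = 0, rank ∂_1 = 6 ⇒ b_0 = 7 − 0 − 6 = 1; all invariant factors of ∂_1 are 1 so no torsion. So H_0 ≅ Z.
rank ∂_1 = 6, rank ∂_2 = 13 ⇒ b_1 = 21 − 6 − 13 = 2; all invariant factors of ∂_2 are 1 so no torsion. So H_1 ≅ Z^2.
rank ∂_2 = 13, rank ∂_3 = 0 ⇒ b_2 = 14 − 13 − 0 = 1. So H_2 ≅ Z.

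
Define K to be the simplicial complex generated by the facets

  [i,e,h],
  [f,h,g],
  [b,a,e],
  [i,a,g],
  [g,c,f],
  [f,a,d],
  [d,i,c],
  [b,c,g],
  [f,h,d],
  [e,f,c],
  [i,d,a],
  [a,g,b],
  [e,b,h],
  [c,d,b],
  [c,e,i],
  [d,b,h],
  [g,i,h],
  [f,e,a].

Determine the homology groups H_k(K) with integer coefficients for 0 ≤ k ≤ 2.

H_0 ≅ Z,  H_1 ≅ Z^2,  H_2 ≅ Z.

Fix the vertex order a < b < c < d < e < f < g < h < i and write every simplex with vertices in increasing order. Then dim K = 2 and the simplices of K are:

  0-simplices (9): a, b, c, d, e, f, g, h, i
  1-simplices (27): ab, ad, ae, af, ag, ai, bc, bd, be, bg, bh, cd, ce, cf, cg, ci, df, dh, di, ef, eh, ei, fg, fh, gh, gi, hi
  2-simplices (18): abe, abg, adf, adi, aef, agi, bcd, bcg, bdh, beh, cdi, cef, cei, cfg, dfh, ehi, fgh, ghi

so the chain groups are C_0 ≅ Z^9, C_1 ≅ Z^27, C_2 ≅ Z^18.

The boundary map ∂_1: C_1 → C_0 sends each edge [p,q] (with p < q) to q − p. For instance
  ∂ai = i − a.
This gives a 9×27 integer matrix of rank 8; reducing to Smith normal form yields diagonal entries (1,1,1,1,1,1,1,1).

∂_2: C_2 → C_1 acts by ∂[p,q,r] = [q,r] − [p,r] + [p,q]. For instance
  ∂dfh = fh − dh + df,
  ∂bcd = cd − bd + bc.
This gives a 27×18 integer matrix of rank 17; reducing to Smith normal form yields diagonal entries (1,1,1,1,1,1,1,1,1,1,1,1,1,1,1,1,1).

Reading off H_k = ker ∂_k / im ∂_{k+1}:

  H_0: rank C_0 − rank ∂_1 = 9 − 8 = 1, and the invariant factors of ∂_1 are all 1, so H_0 = Z.
  H_1: rank ker ∂_1 − rank ∂_2 = (27 − 8) − 17 = 2, and the invariant factors of ∂_2 are all 1, so H_1 = Z^2.
  H_2: rank ker ∂_2 − rank ∂_3 = (18 − 17) − 0 = 1, and there is no ∂_3, so H_2 = Z.

(K is a triangulation of the torus T^2.)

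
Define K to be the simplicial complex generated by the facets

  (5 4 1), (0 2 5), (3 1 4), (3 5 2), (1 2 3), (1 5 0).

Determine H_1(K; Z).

H_1 = Z.

K has 6 vertices, 12 edges, 6 triangles.
rank ∂_1 = 5, rank ∂_2 = 6 ⇒ b_1 = 12 − 5 − 6 = 1; all invariant factors of ∂_2 are 1 so no torsion. So H_1 = Z.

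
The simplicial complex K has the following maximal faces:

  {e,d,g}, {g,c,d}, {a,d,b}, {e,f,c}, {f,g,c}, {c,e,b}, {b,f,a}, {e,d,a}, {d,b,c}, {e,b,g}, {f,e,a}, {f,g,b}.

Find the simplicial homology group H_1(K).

Order the vertices as a < b < c < d < e < f < g. Listing each simplex with vertices in this order, K has dimension 2 with simplices:

  0-simplices (7): a, b, c, d, e, f, g
  1-simplices (18): ab, ad, ae, af, bc, bd, be, bf, bg, cd, ce, cf, cg, de, dg, ef, eg, fg
  2-simplices (12): abd, abf, ade, aef, bcd, bce, beg, bfg, cdg, cef, cfg, deg

so the chain groups are C_0 ≅ Z^7, C_1 ≅ Z^18, C_2 ≅ Z^12.

The boundary map ∂_1: C_1 → C_0 is given by ∂[p,q] = [q] − [p].
As a 7×18 matrix over Z this has rank 6, with invariant factors (1,1,1,1,1,1).

∂_2: C_2 → C_1 sends each 2-simplex [p,q,r] to [q,r] − [p,r] + [p,q]. For instance
  ∂deg = eg − dg + de,
  ∂bfg = fg − bg + bf.
This gives a 18×12 integer matrix of rank 12; reducing to Smith normal form yields diagonal entries (1,1,1,1,1,1,1,1,1,1,1,2).

Now H_k = ker ∂_k / im ∂_{k+1}, so:

  H_1: rank ker ∂_1 − rank ∂_2 = (18 − 6) − 12 = 0, and ∂_2 has invariant factor 2 > 1, so H_1 = Z/2Z.

H_1 = Z/2Z.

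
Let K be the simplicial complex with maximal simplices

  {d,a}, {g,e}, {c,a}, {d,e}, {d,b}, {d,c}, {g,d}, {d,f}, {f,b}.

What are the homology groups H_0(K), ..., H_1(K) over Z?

K has 7 vertices, 9 edges.
rank ∂_0 = 0, rank ∂_1 = 6 ⇒ b_0 = 7 − 0 − 6 = 1; all invariant factors of ∂_1 are 1 so no torsion. So H_0 ≅ Z.
rank ∂_1 = 6, rank ∂_2 = 0 ⇒ b_1 = 9 − 6 − 0 = 3. So H_1 ≅ Z^3.

H_0 ≅ Z,  H_1 ≅ Z^3.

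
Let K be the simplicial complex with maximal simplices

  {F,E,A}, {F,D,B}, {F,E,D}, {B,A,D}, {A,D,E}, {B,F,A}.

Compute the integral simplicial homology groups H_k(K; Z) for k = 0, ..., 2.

Take the total order A < B < D < E < F on the vertex set. Then K (dimension 2) consists of the simplices:

  0-simplices (5): A, B, D, E, F
  1-simplices (9): AB, AD, AE, AF, BD, BF, DE, DF, EF
  2-simplices (6): ABD, ABF, ADE, AEF, BDF, DEF

Hence C_0 ≅ Z^5, C_1 ≅ Z^9, C_2 ≅ Z^6.

∂_1: C_1 → C_0 sends each edge [p,q] (with p < q) to q − p. For instance
  ∂AE = E − A.
The 5×9 boundary matrix has rank 4 and Smith normal form diag(1,1,1,1).

∂_2: C_2 → C_1 maps a triangle to the signed sum of its edges. For instance
  ∂ABF = BF − AF + AB,
  ∂BDF = DF − BF + BD.
As a 9×6 matrix over Z this has rank 5, with invariant factors (1,1,1,1,1).

Reading off H_k = ker ∂_k / im ∂_{k+1}:

  H_0: rank C_0 − rank ∂_1 = 5 − 4 = 1, and the invariant factors of ∂_1 are all 1, so H_0 ≅ Z.
  H_1: rank ker ∂_1 − rank ∂_2 = (9 − 4) − 5 = 0, and the invariant factors of ∂_2 are all 1, so H_1 ≅ 0.
  H_2: rank ker ∂_2 − rank ∂_3 = (6 − 5) − 0 = 1, and there is no ∂_3, so H_2 ≅ Z.

H_0 = Z,  H_1 = 0,  H_2 = Z.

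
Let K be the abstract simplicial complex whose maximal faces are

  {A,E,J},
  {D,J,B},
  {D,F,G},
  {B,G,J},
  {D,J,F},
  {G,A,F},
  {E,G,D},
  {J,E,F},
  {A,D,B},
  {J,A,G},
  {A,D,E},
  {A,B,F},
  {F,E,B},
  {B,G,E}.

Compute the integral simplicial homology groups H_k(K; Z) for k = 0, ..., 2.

Order the vertices as A < B < D < E < F < G < J. Listing each simplex with vertices in this order, K has dimension 2 with simplices:

  0-simplices (7): A, B, D, E, F, G, J
  1-simplices (21): AB, AD, AE, AF, AG, AJ, BD, BE, BF, BG, BJ, DE, DF, DG, DJ, EF, EG, EJ, FG, FJ, GJ
  2-simplices (14): ABD, ABF, ADE, AEJ, AFG, AGJ, BDJ, BEF, BEG, BGJ, DEG, DFG, DFJ, EFJ

so the chain groups are C_0 ≅ Z^7, C_1 ≅ Z^21, C_2 ≅ Z^14.

The boundary map ∂_1: C_1 → C_0 maps an edge to its endpoints' difference, ∂[p,q] = q − p. For instance
  ∂DJ = J − D.
This gives a 7×21 integer matrix of rank 6; reducing to Smith normal form yields diagonal entries (1,1,1,1,1,1).

The boundary map ∂_2: C_2 → C_1 sends each 2-simplex [p,q,r] to [q,r] − [p,r] + [p,q]. For instance
  ∂BGJ = GJ − BJ + BG,
  ∂EFJ = FJ − EJ + EF.
As a 21×14 matrix over Z this has rank 13, with invariant factors (1,1,1,1,1,1,1,1,1,1,1,1,1).

Computing H_k = (kernel of ∂_k) / (image of ∂_{k+1}):

  H_0: rank C_0 − rank ∂_1 = 7 − 6 = 1, and the invariant factors of ∂_1 are all 1, so H_0 = Z.
  H_1: rank ker ∂_1 − rank ∂_2 = (21 − 6) − 13 = 2, and the invariant factors of ∂_2 are all 1, so H_1 = Z^2.
  H_2: rank ker ∂_2 − rank ∂_3 = (14 − 13) − 0 = 1, and there is no ∂_3, so H_2 = Z.

As a check, the Euler characteristic is 7 − 21 + 14 = 0, which agrees with 1 − 2 + 1 = 0.

H_0 ≅ Z,  H_1 ≅ Z^2,  H_2 ≅ Z.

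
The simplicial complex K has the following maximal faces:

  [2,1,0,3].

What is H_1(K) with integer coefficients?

K has 4 vertices, 6 edges, 4 triangles, 1 3-simplex.
rank ∂_1 = 3, rank ∂_2 = 3 ⇒ b_1 = 6 − 3 − 3 = 0; all invariant factors of ∂_2 are 1 so no torsion. So H_1 = 0.

H_1 = 0.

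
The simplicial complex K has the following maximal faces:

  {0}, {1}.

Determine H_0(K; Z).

H_0 = Z^2.

Take the total order 0 < 1 on the vertex set. Then K (dimension 0) consists of the simplices:

  0-simplices (2): [0], [1]

giving chain groups C_0 ≅ Z^2.

Computing H_k = (kernel of ∂_k) / (image of ∂_{k+1}):

  H_0: rank C_0 − rank ∂_1 = 2 − 0 = 2, and there is no ∂_1, so H_0 ≅ Z^2.

(K is a triangulation of a set of 2 points.)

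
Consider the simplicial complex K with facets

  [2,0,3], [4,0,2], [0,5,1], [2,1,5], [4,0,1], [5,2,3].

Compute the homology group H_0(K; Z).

We work with the vertex ordering 0 < 1 < 2 < 3 < 4 < 5. The simplices of K, each written with vertices in increasing order, are:

  0-simplices (6): [0], [1], [2], [3], [4], [5]
  1-simplices (12): [0,1], [0,2], [0,3], [0,4], [0,5], [1,2], [1,4], [1,5], [2,3], [2,4], [2,5], [3,5]
  2-simplices (6): [0,1,4], [0,1,5], [0,2,3], [0,2,4], [1,2,5], [2,3,5]

giving chain groups C_0 ≅ Z^6, C_1 ≅ Z^12, C_2 ≅ Z^6.

∂_1: C_1 → C_0 maps an edge to its endpoints' difference, ∂[p,q] = q − p.
As a 6×12 matrix over Z this has rank 5, with invariant factors (1,1,1,1,1).

Boundary ∂_2: C_2 → C_1 maps a triangle to the signed sum of its edges. For instance
  ∂[1,2,5] = [2,5] − [1,5] + [1,2],
  ∂[0,1,5] = [1,5] − [0,5] + [0,1].
The 12×6 boundary matrix has rank 6 and Smith normal form diag(1,1,1,1,1,1).

From H_k ≅ ker(∂_k) / im(∂_{k+1}) we obtain:

  H_0: rank C_0 − rank ∂_1 = 6 − 5 = 1, and the invariant factors of ∂_1 are all 1, so H_0 = Z.

H_0 ≅ Z.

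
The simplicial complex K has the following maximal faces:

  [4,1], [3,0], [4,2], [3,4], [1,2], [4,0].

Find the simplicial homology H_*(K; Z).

Order the vertices as 0 < 1 < 2 < 3 < 4. Listing each simplex with vertices in this order, K has dimension 1 with simplices:

  0-simplices (5): [0], [1], [2], [3], [4]
  1-simplices (6): [0,3], [0,4], [1,2], [1,4], [2,4], [3,4]

so the chain groups are C_0 ≅ Z^5, C_1 ≅ Z^6.

∂_1: C_1 → C_0 sends each edge [p,q] (with p < q) to q − p. For instance
  ∂[0,4] = [4] − [0].
As a 5×6 matrix over Z this has rank 4, with invariant factors (1,1,1,1).

From H_k ≅ ker(∂_k) / im(∂_{k+1}) we obtain:

  H_0: rank C_0 − rank ∂_1 = 5 − 4 = 1, and the invariant factors of ∂_1 are all 1, so H_0 = Z.
  H_1: rank ker ∂_1 − rank ∂_2 = (6 − 4) − 0 = 2, and there is no ∂_2, so H_1 = Z^2.

As a check, the Euler characteristic is 5 − 6 = -1, which agrees with 1 − 2 = -1.

H_0 = Z,  H_1 = Z^2.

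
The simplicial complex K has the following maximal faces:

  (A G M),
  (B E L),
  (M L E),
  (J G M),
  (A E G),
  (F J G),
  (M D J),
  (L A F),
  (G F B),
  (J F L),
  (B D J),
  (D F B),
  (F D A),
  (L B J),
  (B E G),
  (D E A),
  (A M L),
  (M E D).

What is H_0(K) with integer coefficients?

H_0 = Z.

Order the vertices as A < B < D < E < F < G < J < L < M. Listing each simplex with vertices in this order, K has dimension 2 with simplices:

  0-simplices (9): A, B, D, E, F, G, J, L, M
  1-simplices (27): AD, AE, AF, AG, AL, AM, BD, BE, BF, BG, BJ, BL, DE, DF, DJ, DM, EG, EL, EM, FG, FJ, FL, GJ, GM, JL, JM, LM
  2-simplices (18): ADE, ADF, AEG, AFL, AGM, ALM, BDF, BDJ, BEG, BEL, BFG, BJL, DEM, DJM, ELM, FGJ, FJL, GJM

Hence C_0 ≅ Z^9, C_1 ≅ Z^27, C_2 ≅ Z^18.

The boundary map ∂_1: C_1 → C_0 is given by ∂[p,q] = [q] − [p].
As a 9×27 matrix over Z this has rank 8, with invariant factors (1,1,1,1,1,1,1,1).

The boundary map ∂_2: C_2 → C_1 acts by ∂[p,q,r] = [q,r] − [p,r] + [p,q]. For instance
  ∂AGM = GM − AM + AG,
  ∂BDF = DF − BF + BD.
The resulting 27×18 matrix has rank 18, and its Smith normal form has invariant factors (1,1,1,1,1,1,1,1,1,1,1,1,1,1,1,1,1,2).

Computing H_k = (kernel of ∂_k) / (image of ∂_{k+1}):

  H_0: rank C_0 − rank ∂_1 = 9 − 8 = 1, and the invariant factors of ∂_1 are all 1, so H_0 = Z.

(K is a triangulation of the Klein bottle.)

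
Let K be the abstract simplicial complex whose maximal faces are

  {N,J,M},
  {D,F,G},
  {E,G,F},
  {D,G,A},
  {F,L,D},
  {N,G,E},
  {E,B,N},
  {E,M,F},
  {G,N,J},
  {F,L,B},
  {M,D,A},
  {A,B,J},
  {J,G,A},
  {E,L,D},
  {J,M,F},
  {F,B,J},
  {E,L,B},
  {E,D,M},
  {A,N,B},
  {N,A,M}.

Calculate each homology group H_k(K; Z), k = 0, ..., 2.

H_0 ≅ Z,  H_1 ≅ Z ⊕ Z/2Z,  H_2 = 0.

Order the vertices as A < B < D < E < F < G < J < L < M < N. Listing each simplex with vertices in this order, K has dimension 2 with simplices:

  0-simplices (10): A, B, D, E, F, G, J, L, M, N
  1-simplices (30): AB, AD, AG, AJ, AM, AN, BE, BF, BJ, BL, BN, DE, DF, DG, DL, DM, EF, EG, EL, EM, EN, FG, FJ, FL, FM, GJ, GN, JM, JN, MN
  2-simplices (20): ABJ, ABN, ADG, ADM, AGJ, AMN, BEL, BEN, BFJ, BFL, DEL, DEM, DFG, DFL, EFG, EFM, EGN, FJM, GJN, JMN

giving chain groups C_0 ≅ Z^10, C_1 ≅ Z^30, C_2 ≅ Z^20.

Boundary ∂_1: C_1 → C_0 maps an edge to its endpoints' difference, ∂[p,q] = q − p. For instance
  ∂DF = F − D.
The resulting 10×30 matrix has rank 9, and its Smith normal form has invariant factors (1,1,1,1,1,1,1,1,1).

The boundary map ∂_2: C_2 → C_1 acts by ∂[p,q,r] = [q,r] − [p,r] + [p,q]. For instance
  ∂JMN = MN − JN + JM,
  ∂AGJ = GJ − AJ + AG.
The 30×20 boundary matrix has rank 20 and Smith normal form diag(1,1,1,1,1,1,1,1,1,1,1,1,1,1,1,1,1,1,1,2).

Computing H_k = (kernel of ∂_k) / (image of ∂_{k+1}):

  H_0: rank C_0 − rank ∂_1 = 10 − 9 = 1, and the invariant factors of ∂_1 are all 1, so H_0 ≅ Z.
  H_1: rank ker ∂_1 − rank ∂_2 = (30 − 9) − 20 = 1, and ∂_2 has invariant factor 2 > 1, so H_1 ≅ Z ⊕ Z/2Z.
  H_2: rank ker ∂_2 − rank ∂_3 = (20 − 20) − 0 = 0, and there is no ∂_3, so H_2 ≅ 0.

As a check, the Euler characteristic is 10 − 30 + 20 = 0, which agrees with 1 − 1 + 0 = 0.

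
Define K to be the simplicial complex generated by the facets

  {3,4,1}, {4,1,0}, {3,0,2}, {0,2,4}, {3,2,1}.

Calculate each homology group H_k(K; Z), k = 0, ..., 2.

H_0 = Z,  H_1 = Z,  H_2 = 0.

Take the total order 0 < 1 < 2 < 3 < 4 on the vertex set. Then K (dimension 2) consists of the simplices:

  0-simplices (5): [0], [1], [2], [3], [4]
  1-simplices (10): [0,1], [0,2], [0,3], [0,4], [1,2], [1,3], [1,4], [2,3], [2,4], [3,4]
  2-simplices (5): [0,1,4], [0,2,3], [0,2,4], [1,2,3], [1,3,4]

giving chain groups C_0 ≅ Z^5, C_1 ≅ Z^10, C_2 ≅ Z^5.

Boundary ∂_1: C_1 → C_0 sends each edge [p,q] (with p < q) to q − p. For instance
  ∂[1,4] = [4] − [1].
The 5×10 boundary matrix has rank 4 and Smith normal form diag(1,1,1,1).

∂_2: C_2 → C_1 sends each 2-simplex [p,q,r] to [q,r] − [p,r] + [p,q]. For instance
  ∂[0,2,3] = [2,3] − [0,3] + [0,2],
  ∂[0,2,4] = [2,4] − [0,4] + [0,2].
The resulting 10×5 matrix has rank 5, and its Smith normal form has invariant factors (1,1,1,1,1).

Now H_k = ker ∂_k / im ∂_{k+1}, so:

  H_0: rank C_0 − rank ∂_1 = 5 − 4 = 1, and the invariant factors of ∂_1 are all 1, so H_0 = Z.
  H_1: rank ker ∂_1 − rank ∂_2 = (10 − 4) − 5 = 1, and the invariant factors of ∂_2 are all 1, so H_1 = Z.
  H_2: rank ker ∂_2 − rank ∂_3 = (5 − 5) − 0 = 0, and there is no ∂_3, so H_2 = 0.

(K is a triangulation of the Möbius band.)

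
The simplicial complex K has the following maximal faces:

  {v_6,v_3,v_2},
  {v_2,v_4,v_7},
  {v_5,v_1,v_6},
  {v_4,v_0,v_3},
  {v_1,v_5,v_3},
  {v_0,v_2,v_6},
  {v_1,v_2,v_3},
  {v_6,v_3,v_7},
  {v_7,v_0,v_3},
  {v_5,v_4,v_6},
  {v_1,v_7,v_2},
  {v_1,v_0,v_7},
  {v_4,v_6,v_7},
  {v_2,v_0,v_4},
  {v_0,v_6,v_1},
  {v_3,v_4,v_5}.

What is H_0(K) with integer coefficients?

We work with the vertex ordering v_0 < v_1 < v_2 < v_3 < v_4 < v_5 < v_6 < v_7. The simplices of K, each written with vertices in increasing order, are:

  0-simplices (8): [v_0], [v_1], [v_2], [v_3], [v_4], [v_5], [v_6], [v_7]
  1-simplices (24): (24 of them)
  2-simplices (16): (16 of them)

giving chain groups C_0 ≅ Z^8, C_1 ≅ Z^24, C_2 ≅ Z^16.

The boundary map ∂_1: C_1 → C_0 sends each edge [p,q] (with p < q) to q − p. For instance
  ∂[v_0,v_4] = [v_4] − [v_0].
The 8×24 boundary matrix has rank 7 and Smith normal form diag(1,1,1,1,1,1,1).

The boundary map ∂_2: C_2 → C_1 maps a triangle to the signed sum of its edges. For instance
  ∂[v_0,v_3,v_4] = [v_3,v_4] − [v_0,v_4] + [v_0,v_3],
  ∂[v_0,v_2,v_6] = [v_2,v_6] − [v_0,v_6] + [v_0,v_2].
The 24×16 boundary matrix has rank 15 and Smith normal form diag(1,1,1,1,1,1,1,1,1,1,1,1,1,1,1).

Reading off H_k = ker ∂_k / im ∂_{k+1}:

  H_0: rank C_0 − rank ∂_1 = 8 − 7 = 1, and the invariant factors of ∂_1 are all 1, so H_0 = Z.

(K is a triangulation of the torus T^2.)

H_0 = Z.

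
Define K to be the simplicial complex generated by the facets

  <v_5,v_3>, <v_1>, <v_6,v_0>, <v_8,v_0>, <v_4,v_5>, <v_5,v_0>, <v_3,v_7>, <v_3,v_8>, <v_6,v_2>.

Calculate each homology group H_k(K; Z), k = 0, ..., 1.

H_0 ≅ Z^2,  H_1 ≅ Z.

Take the total order v_0 < v_1 < v_2 < v_3 < v_4 < v_5 < v_6 < v_7 < v_8 on the vertex set. Then K (dimension 1) consists of the simplices:

  0-simplices (9): [v_0], [v_1], [v_2], [v_3], [v_4], [v_5], [v_6], [v_7], [v_8]
  1-simplices (8): [v_0,v_5], [v_0,v_6], [v_0,v_8], [v_2,v_6], [v_3,v_5], [v_3,v_7], [v_3,v_8], [v_4,v_5]

Hence C_0 ≅ Z^9, C_1 ≅ Z^8.

∂_1: C_1 → C_0 is given by ∂[p,q] = [q] − [p]. For instance
  ∂[v_0,v_5] = [v_5] − [v_0].
This gives a 9×8 integer matrix of rank 7; reducing to Smith normal form yields diagonal entries (1,1,1,1,1,1,1).

From H_k ≅ ker(∂_k) / im(∂_{k+1}) we obtain:

  H_0: rank C_0 − rank ∂_1 = 9 − 7 = 2, and the invariant factors of ∂_1 are all 1, so H_0 ≅ Z^2.
  H_1: rank ker ∂_1 − rank ∂_2 = (8 − 7) − 0 = 1, and there is no ∂_2, so H_1 ≅ Z.

As a check, the Euler characteristic is 9 − 8 = 1, which agrees with 2 − 1 = 1.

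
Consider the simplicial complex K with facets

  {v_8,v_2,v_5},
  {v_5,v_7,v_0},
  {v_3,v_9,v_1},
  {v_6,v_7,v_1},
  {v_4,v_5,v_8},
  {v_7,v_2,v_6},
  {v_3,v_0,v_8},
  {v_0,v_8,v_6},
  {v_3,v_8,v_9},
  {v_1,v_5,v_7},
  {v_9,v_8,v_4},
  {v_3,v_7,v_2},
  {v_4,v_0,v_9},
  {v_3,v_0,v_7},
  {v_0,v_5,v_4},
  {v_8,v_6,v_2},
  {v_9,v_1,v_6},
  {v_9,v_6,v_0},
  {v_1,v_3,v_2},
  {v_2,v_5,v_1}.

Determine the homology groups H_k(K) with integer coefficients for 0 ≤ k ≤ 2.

H_0 = Z,  H_1 = Z ⊕ Z_2,  H_2 = 0.

K has 10 vertices, 30 edges, 20 triangles.
rank ∂_0 = 0, rank ∂_1 = 9 ⇒ b_0 = 10 − 0 − 9 = 1; all invariant factors of ∂_1 are 1 so no torsion. So H_0 ≅ Z.
rank ∂_1 = 9, rank ∂_2 = 20 ⇒ b_1 = 30 − 9 − 20 = 1; ∂_2 has invariant factor(s) [2] giving torsion. So H_1 ≅ Z ⊕ Z_2.
rank ∂_2 = 20, rank ∂_3 = 0 ⇒ b_2 = 20 − 20 − 0 = 0. So H_2 ≅ 0.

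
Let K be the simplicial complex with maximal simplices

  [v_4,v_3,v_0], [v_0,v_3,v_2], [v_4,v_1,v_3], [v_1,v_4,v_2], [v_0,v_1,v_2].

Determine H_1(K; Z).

H_1 = Z.

Order the vertices as v_0 < v_1 < v_2 < v_3 < v_4. Listing each simplex with vertices in this order, K has dimension 2 with simplices:

  0-simplices (5): [v_0], [v_1], [v_2], [v_3], [v_4]
  1-simplices (10): [v_0,v_1], [v_0,v_2], [v_0,v_3], [v_0,v_4], [v_1,v_2], [v_1,v_3], [v_1,v_4], [v_2,v_3], [v_2,v_4], [v_3,v_4]
  2-simplices (5): [v_0,v_1,v_2], [v_0,v_2,v_3], [v_0,v_3,v_4], [v_1,v_2,v_4], [v_1,v_3,v_4]

Hence C_0 ≅ Z^5, C_1 ≅ Z^10, C_2 ≅ Z^5.

Boundary ∂_1: C_1 → C_0 sends each edge [p,q] (with p < q) to q − p. For instance
  ∂[v_1,v_2] = [v_2] − [v_1].
This gives a 5×10 integer matrix of rank 4; reducing to Smith normal form yields diagonal entries (1,1,1,1).

The boundary map ∂_2: C_2 → C_1 maps a triangle to the signed sum of its edges. For instance
  ∂[v_1,v_2,v_4] = [v_2,v_4] − [v_1,v_4] + [v_1,v_2],
  ∂[v_0,v_1,v_2] = [v_1,v_2] − [v_0,v_2] + [v_0,v_1].
The resulting 10×5 matrix has rank 5, and its Smith normal form has invariant factors (1,1,1,1,1).

Reading off H_k = ker ∂_k / im ∂_{k+1}:

  H_1: rank ker ∂_1 − rank ∂_2 = (10 − 4) − 5 = 1, and the invariant factors of ∂_2 are all 1, so H_1 = Z.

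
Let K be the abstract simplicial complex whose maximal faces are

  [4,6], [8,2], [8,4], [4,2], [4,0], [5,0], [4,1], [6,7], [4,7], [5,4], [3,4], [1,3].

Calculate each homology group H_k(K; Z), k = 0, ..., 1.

H_0 = Z,  H_1 = Z^4.

Fix the vertex order 0 < 1 < 2 < 3 < 4 < 5 < 6 < 7 < 8 and write every simplex with vertices in increasing order. Then dim K = 1 and the simplices of K are:

  0-simplices (9): [0], [1], [2], [3], [4], [5], [6], [7], [8]
  1-simplices (12): [0,4], [0,5], [1,3], [1,4], [2,4], [2,8], [3,4], [4,5], [4,6], [4,7], [4,8], [6,7]

Hence C_0 ≅ Z^9, C_1 ≅ Z^12.

Boundary ∂_1: C_1 → C_0 sends each edge [p,q] (with p < q) to q − p.
As a 9×12 matrix over Z this has rank 8, with invariant factors (1,1,1,1,1,1,1,1).

Now H_k = ker ∂_k / im ∂_{k+1}, so:

  H_0: rank C_0 − rank ∂_1 = 9 − 8 = 1, and the invariant factors of ∂_1 are all 1, so H_0 = Z.
  H_1: rank ker ∂_1 − rank ∂_2 = (12 − 8) − 0 = 4, and there is no ∂_2, so H_1 = Z^4.

As a check, the Euler characteristic is 9 − 12 = -3, which agrees with 1 − 4 = -3.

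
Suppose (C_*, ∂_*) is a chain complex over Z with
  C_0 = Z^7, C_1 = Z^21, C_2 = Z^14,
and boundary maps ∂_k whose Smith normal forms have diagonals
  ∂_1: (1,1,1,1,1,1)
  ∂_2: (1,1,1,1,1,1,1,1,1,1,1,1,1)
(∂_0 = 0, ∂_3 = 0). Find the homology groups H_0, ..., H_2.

H_0: b_0 = 7 − 0 − 6 = 1; torsion from ∂_1 factors > 1: none. So H_0 ≅ Z.
H_1: b_1 = 21 − 6 − 13 = 2; torsion from ∂_2 factors > 1: none. So H_1 ≅ Z^2.
H_2: b_2 = 14 − 13 − 0 = 1; torsion from ∂_3 factors > 1: none. So H_2 ≅ Z.

H_0 ≅ Z,  H_1 ≅ Z^2,  H_2 ≅ Z.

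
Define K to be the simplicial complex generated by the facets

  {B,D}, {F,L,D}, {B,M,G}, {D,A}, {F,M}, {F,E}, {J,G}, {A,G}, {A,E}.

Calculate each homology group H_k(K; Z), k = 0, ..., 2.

H_0 = Z,  H_1 = Z^3,  H_2 = 0.

Take the total order A < B < D < E < F < G < J < L < M on the vertex set. Then K (dimension 2) consists of the simplices:

  0-simplices (9): A, B, D, E, F, G, J, L, M
  1-simplices (13): AD, AE, AG, BD, BG, BM, DF, DL, EF, FL, FM, GJ, GM
  2-simplices (2): BGM, DFL

giving chain groups C_0 ≅ Z^9, C_1 ≅ Z^13, C_2 ≅ Z^2.

Boundary ∂_1: C_1 → C_0 sends each edge [p,q] (with p < q) to q − p. For instance
  ∂GM = M − G.
The resulting 9×13 matrix has rank 8, and its Smith normal form has invariant factors (1,1,1,1,1,1,1,1).

The boundary map ∂_2: C_2 → C_1 sends each 2-simplex [p,q,r] to [q,r] − [p,r] + [p,q]. For instance
  ∂DFL = FL − DL + DF,
  ∂BGM = GM − BM + BG.
This gives a 13×2 integer matrix of rank 2; reducing to Smith normal form yields diagonal entries (1,1).

Computing H_k = (kernel of ∂_k) / (image of ∂_{k+1}):

  H_0: rank C_0 − rank ∂_1 = 9 − 8 = 1, and the invariant factors of ∂_1 are all 1, so H_0 ≅ Z.
  H_1: rank ker ∂_1 − rank ∂_2 = (13 − 8) − 2 = 3, and the invariant factors of ∂_2 are all 1, so H_1 ≅ Z^3.
  H_2: rank ker ∂_2 − rank ∂_3 = (2 − 2) − 0 = 0, and there is no ∂_3, so H_2 ≅ 0.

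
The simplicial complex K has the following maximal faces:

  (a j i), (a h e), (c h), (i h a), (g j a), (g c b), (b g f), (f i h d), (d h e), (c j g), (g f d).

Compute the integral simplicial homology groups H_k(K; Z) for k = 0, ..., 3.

Order the vertices as a < b < c < d < e < f < g < h < i < j. Listing each simplex with vertices in this order, K has dimension 3 with simplices:

  0-simplices (10): a, b, c, d, e, f, g, h, i, j
  1-simplices (23): ae, ag, ah, ai, aj, bc, bf, bg, cg, ch, cj, de, df, dg, dh, di, eh, fg, fh, fi, gj, hi, ij
  2-simplices (13): aeh, agj, ahi, aij, bcg, bfg, cgj, deh, dfg, dfh, dfi, dhi, fhi
  3-simplices (1): dfhi

giving chain groups C_0 ≅ Z^10, C_1 ≅ Z^23, C_2 ≅ Z^13, C_3 ≅ Z^1.

The boundary map ∂_1: C_1 → C_0 maps an edge to its endpoints' difference, ∂[p,q] = q − p. For instance
  ∂ah = h − a.
As a 10×23 matrix over Z this has rank 9, with invariant factors (1,1,1,1,1,1,1,1,1).

Boundary ∂_2: C_2 → C_1 sends each 2-simplex [p,q,r] to [q,r] − [p,r] + [p,q]. For instance
  ∂cgj = gj − cj + cg,
  ∂aij = ij − aj + ai.
As a 23×13 matrix over Z this has rank 12, with invariant factors (1,1,1,1,1,1,1,1,1,1,1,1).

The boundary map ∂_3: C_3 → C_2 sends each 3-simplex σ to the alternating sum Σ_i (−1)^i (σ with its i-th vertex removed). For instance
  ∂dfhi = fhi − dhi + dfi − dfh.
The resulting 13×1 matrix has rank 1, and its Smith normal form has invariant factors (1).

From H_k ≅ ker(∂_k) / im(∂_{k+1}) we obtain:

  H_0: rank C_0 − rank ∂_1 = 10 − 9 = 1, and the invariant factors of ∂_1 are all 1, so H_0 ≅ Z.
  H_1: rank ker ∂_1 − rank ∂_2 = (23 − 9) − 12 = 2, and the invariant factors of ∂_2 are all 1, so H_1 ≅ Z^2.
  H_2: rank ker ∂_2 − rank ∂_3 = (13 − 12) − 1 = 0, and the invariant factors of ∂_3 are all 1, so H_2 ≅ 0.
  H_3: rank ker ∂_3 − rank ∂_4 = (1 − 1) − 0 = 0, and there is no ∂_4, so H_3 ≅ 0.

As a check, the Euler characteristic is 10 − 23 + 13 − 1 = -1, which agrees with 1 − 2 + 0 − 0 = -1.

H_0 = Z,  H_1 = Z^2,  H_2 = 0,  H_3 = 0.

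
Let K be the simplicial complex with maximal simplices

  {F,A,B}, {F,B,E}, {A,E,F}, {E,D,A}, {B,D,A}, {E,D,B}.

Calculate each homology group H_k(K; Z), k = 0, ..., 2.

H_0 = Z,  H_1 = 0,  H_2 = Z.

Order the vertices as A < B < D < E < F. Listing each simplex with vertices in this order, K has dimension 2 with simplices:

  0-simplices (5): A, B, D, E, F
  1-simplices (9): AB, AD, AE, AF, BD, BE, BF, DE, EF
  2-simplices (6): ABD, ABF, ADE, AEF, BDE, BEF

so the chain groups are C_0 ≅ Z^5, C_1 ≅ Z^9, C_2 ≅ Z^6.

Boundary ∂_1: C_1 → C_0 sends each edge [p,q] (with p < q) to q − p.
The 5×9 boundary matrix has rank 4 and Smith normal form diag(1,1,1,1).

∂_2: C_2 → C_1 sends each 2-simplex [p,q,r] to [q,r] − [p,r] + [p,q]. For instance
  ∂AEF = EF − AF + AE,
  ∂ABD = BD − AD + AB.
The 9×6 boundary matrix has rank 5 and Smith normal form diag(1,1,1,1,1).

From H_k ≅ ker(∂_k) / im(∂_{k+1}) we obtain:

  H_0: rank C_0 − rank ∂_1 = 5 − 4 = 1, and the invariant factors of ∂_1 are all 1, so H_0 ≅ Z.
  H_1: rank ker ∂_1 − rank ∂_2 = (9 − 4) − 5 = 0, and the invariant factors of ∂_2 are all 1, so H_1 ≅ 0.
  H_2: rank ker ∂_2 − rank ∂_3 = (6 − 5) − 0 = 1, and there is no ∂_3, so H_2 ≅ Z.

As a check, the Euler characteristic is 5 − 9 + 6 = 2, which agrees with 1 − 0 + 1 = 2.
(K is a triangulation of the 2-sphere S^2.)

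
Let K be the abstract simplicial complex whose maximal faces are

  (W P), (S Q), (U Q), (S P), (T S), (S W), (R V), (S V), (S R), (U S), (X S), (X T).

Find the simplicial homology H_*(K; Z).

K has 9 vertices, 12 edges.
rank ∂_0 = 0, rank ∂_1 = 8 ⇒ b_0 = 9 − 0 − 8 = 1; all invariant factors of ∂_1 are 1 so no torsion. So H_0 ≅ Z.
rank ∂_1 = 8, rank ∂_2 = 0 ⇒ b_1 = 12 − 8 − 0 = 4. So H_1 ≅ Z^4.

H_0 = Z,  H_1 = Z^4.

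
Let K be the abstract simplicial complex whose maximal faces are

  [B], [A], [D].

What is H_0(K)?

H_0 ≅ Z^3.

We work with the vertex ordering A < B < D. The simplices of K, each written with vertices in increasing order, are:

  0-simplices (3): A, B, D

so the chain groups are C_0 ≅ Z^3.

Reading off H_k = ker ∂_k / im ∂_{k+1}:

  H_0: rank C_0 − rank ∂_1 = 3 − 0 = 3, and there is no ∂_1, so H_0 ≅ Z^3.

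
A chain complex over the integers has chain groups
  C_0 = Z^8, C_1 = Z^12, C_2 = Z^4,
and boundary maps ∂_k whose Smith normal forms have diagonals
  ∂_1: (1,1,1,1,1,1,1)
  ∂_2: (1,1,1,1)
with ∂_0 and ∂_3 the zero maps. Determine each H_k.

H_0: b_0 = 8 − 0 − 7 = 1; torsion from ∂_1 factors > 1: none. So H_0 = Z.
H_1: b_1 = 12 − 7 − 4 = 1; torsion from ∂_2 factors > 1: none. So H_1 = Z.
H_2: b_2 = 4 − 4 − 0 = 0; torsion from ∂_3 factors > 1: none. So H_2 = 0.

H_0 = Z,  H_1 = Z,  H_2 = 0.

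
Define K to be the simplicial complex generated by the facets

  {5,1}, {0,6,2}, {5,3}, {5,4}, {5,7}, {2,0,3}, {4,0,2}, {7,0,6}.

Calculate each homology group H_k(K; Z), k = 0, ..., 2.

H_0 = Z,  H_1 = Z^2,  H_2 = 0.

Take the total order 0 < 1 < 2 < 3 < 4 < 5 < 6 < 7 on the vertex set. Then K (dimension 2) consists of the simplices:

  0-simplices (8): [0], [1], [2], [3], [4], [5], [6], [7]
  1-simplices (13): [0,2], [0,3], [0,4], [0,6], [0,7], [1,5], [2,3], [2,4], [2,6], [3,5], [4,5], [5,7], [6,7]
  2-simplices (4): [0,2,3], [0,2,4], [0,2,6], [0,6,7]

Hence C_0 ≅ Z^8, C_1 ≅ Z^13, C_2 ≅ Z^4.

Boundary ∂_1: C_1 → C_0 maps an edge to its endpoints' difference, ∂[p,q] = q − p.
The resulting 8×13 matrix has rank 7, and its Smith normal form has invariant factors (1,1,1,1,1,1,1).

∂_2: C_2 → C_1 maps a triangle to the signed sum of its edges. For instance
  ∂[0,2,6] = [2,6] − [0,6] + [0,2],
  ∂[0,6,7] = [6,7] − [0,7] + [0,6].
The 13×4 boundary matrix has rank 4 and Smith normal form diag(1,1,1,1).

Reading off H_k = ker ∂_k / im ∂_{k+1}:

  H_0: rank C_0 − rank ∂_1 = 8 − 7 = 1, and the invariant factors of ∂_1 are all 1, so H_0 = Z.
  H_1: rank ker ∂_1 − rank ∂_2 = (13 − 7) − 4 = 2, and the invariant factors of ∂_2 are all 1, so H_1 = Z^2.
  H_2: rank ker ∂_2 − rank ∂_3 = (4 − 4) − 0 = 0, and there is no ∂_3, so H_2 = 0.

As a check, the Euler characteristic is 8 − 13 + 4 = -1, which agrees with 1 − 2 + 0 = -1.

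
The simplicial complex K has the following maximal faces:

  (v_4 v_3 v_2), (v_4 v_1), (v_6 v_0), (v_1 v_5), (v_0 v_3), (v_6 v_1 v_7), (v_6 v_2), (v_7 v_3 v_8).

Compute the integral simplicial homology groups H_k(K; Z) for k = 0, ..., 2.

Order the vertices as v_0 < v_1 < v_2 < v_3 < v_4 < v_5 < v_6 < v_7 < v_8. Listing each simplex with vertices in this order, K has dimension 2 with simplices:

  0-simplices (9): [v_0], [v_1], [v_2], [v_3], [v_4], [v_5], [v_6], [v_7], [v_8]
  1-simplices (14): [v_0,v_3], [v_0,v_6], [v_1,v_4], [v_1,v_5], [v_1,v_6], [v_1,v_7], [v_2,v_3], [v_2,v_4], [v_2,v_6], [v_3,v_4], [v_3,v_7], [v_3,v_8], [v_6,v_7], [v_7,v_8]
  2-simplices (3): [v_1,v_6,v_7], [v_2,v_3,v_4], [v_3,v_7,v_8]

Hence C_0 ≅ Z^9, C_1 ≅ Z^14, C_2 ≅ Z^3.

The boundary map ∂_1: C_1 → C_0 sends each edge [p,q] (with p < q) to q − p. For instance
  ∂[v_1,v_4] = [v_4] − [v_1].
As a 9×14 matrix over Z this has rank 8, with invariant factors (1,1,1,1,1,1,1,1).

Boundary ∂_2: C_2 → C_1 sends each 2-simplex [p,q,r] to [q,r] − [p,r] + [p,q]. For instance
  ∂[v_2,v_3,v_4] = [v_3,v_4] − [v_2,v_4] + [v_2,v_3],
  ∂[v_3,v_7,v_8] = [v_7,v_8] − [v_3,v_8] + [v_3,v_7].
The 14×3 boundary matrix has rank 3 and Smith normal form diag(1,1,1).

Now H_k = ker ∂_k / im ∂_{k+1}, so:

  H_0: rank C_0 − rank ∂_1 = 9 − 8 = 1, and the invariant factors of ∂_1 are all 1, so H_0 = Z.
  H_1: rank ker ∂_1 − rank ∂_2 = (14 − 8) − 3 = 3, and the invariant factors of ∂_2 are all 1, so H_1 = Z^3.
  H_2: rank ker ∂_2 − rank ∂_3 = (3 − 3) − 0 = 0, and there is no ∂_3, so H_2 = 0.

As a check, the Euler characteristic is 9 − 14 + 3 = -2, which agrees with 1 − 3 + 0 = -2.

H_0 ≅ Z,  H_1 ≅ Z^3,  H_2 = 0.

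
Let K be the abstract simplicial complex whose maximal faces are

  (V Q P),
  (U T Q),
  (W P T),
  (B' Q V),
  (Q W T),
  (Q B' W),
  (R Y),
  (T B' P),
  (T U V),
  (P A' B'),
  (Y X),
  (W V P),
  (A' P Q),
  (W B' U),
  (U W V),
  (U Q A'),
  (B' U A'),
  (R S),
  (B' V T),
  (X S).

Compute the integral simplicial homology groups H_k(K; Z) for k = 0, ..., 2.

Order the vertices as P < Q < R < S < T < U < V < W < X < Y < A' < B'. Listing each simplex with vertices in this order, K has dimension 2 with simplices:

  0-simplices (12): [P], [Q], [R], [S], [T], [U], [V], [W], [X], [Y], [A'], [B']
  1-simplices (28): (28 of them)
  2-simplices (16): [P,Q,V], [P,Q,A'], [P,T,W], [P,T,B'], [P,V,W], [P,A',B'], [Q,T,U], [Q,T,W], [Q,U,A'], [Q,V,B'], [Q,W,B'], [T,U,V], [T,V,B'], [U,V,W], [U,W,B'], [U,A',B']

so the chain groups are C_0 ≅ Z^12, C_1 ≅ Z^28, C_2 ≅ Z^16.

Boundary ∂_1: C_1 → C_0 maps an edge to its endpoints' difference, ∂[p,q] = q − p. For instance
  ∂[R,S] = [S] − [R].
The resulting 12×28 matrix has rank 10, and its Smith normal form has invariant factors (1,1,1,1,1,1,1,1,1,1).

Boundary ∂_2: C_2 → C_1 sends each 2-simplex [p,q,r] to [q,r] − [p,r] + [p,q]. For instance
  ∂[P,Q,A'] = [Q,A'] − [P,A'] + [P,Q],
  ∂[P,T,W] = [T,W] − [P,W] + [P,T].
This gives a 28×16 integer matrix of rank 15; reducing to Smith normal form yields diagonal entries (1,1,1,1,1,1,1,1,1,1,1,1,1,1,1).

Computing H_k = (kernel of ∂_k) / (image of ∂_{k+1}):

  H_0: rank C_0 − rank ∂_1 = 12 − 10 = 2, and the invariant factors of ∂_1 are all 1, so H_0 ≅ Z^2.
  H_1: rank ker ∂_1 − rank ∂_2 = (28 − 10) − 15 = 3, and the invariant factors of ∂_2 are all 1, so H_1 ≅ Z^3.
  H_2: rank ker ∂_2 − rank ∂_3 = (16 − 15) − 0 = 1, and there is no ∂_3, so H_2 ≅ Z.

H_0 = Z^2,  H_1 = Z^3,  H_2 = Z.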